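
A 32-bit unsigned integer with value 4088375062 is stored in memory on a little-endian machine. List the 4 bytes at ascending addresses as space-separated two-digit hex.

4088375062 in hexadecimal, padded to 32 bits, is 0xF3AFA716.
Split into bytes (most-significant first): F3 AF A7 16.
Little-endian: lowest address holds the least-significant byte.
So at ascending addresses the bytes are 16 A7 AF F3.

16 A7 AF F3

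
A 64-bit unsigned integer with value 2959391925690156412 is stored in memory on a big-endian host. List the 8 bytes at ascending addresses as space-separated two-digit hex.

2959391925690156412 in hexadecimal, padded to 64 bits, is 0x2911DF46E1EBC57C.
Split into bytes (most-significant first): 29 11 DF 46 E1 EB C5 7C.
Big-endian: lowest address holds the most-significant byte.
So the memory order matches the most-significant-first order: 29 11 DF 46 E1 EB C5 7C.

29 11 DF 46 E1 EB C5 7C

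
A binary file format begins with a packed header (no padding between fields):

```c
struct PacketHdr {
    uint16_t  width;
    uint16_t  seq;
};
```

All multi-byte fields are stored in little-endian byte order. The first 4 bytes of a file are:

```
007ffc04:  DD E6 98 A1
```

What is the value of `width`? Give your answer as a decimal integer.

59101

`width` is the first field, at byte offset 0, occupying 2 bytes.
Bytes at offsets 0..1: DD E6.
Little-endian: lowest address holds the least-significant byte.
Reassemble most-significant byte first: E6 DD → 0xE6DD.
0xE6DD = 59101.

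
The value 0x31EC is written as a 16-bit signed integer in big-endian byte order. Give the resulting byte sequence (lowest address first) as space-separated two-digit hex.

Split into bytes (most-significant first): 31 EC.
Big-endian stores the most-significant byte at the lowest address.
So the memory order matches the most-significant-first order: 31 EC.

31 EC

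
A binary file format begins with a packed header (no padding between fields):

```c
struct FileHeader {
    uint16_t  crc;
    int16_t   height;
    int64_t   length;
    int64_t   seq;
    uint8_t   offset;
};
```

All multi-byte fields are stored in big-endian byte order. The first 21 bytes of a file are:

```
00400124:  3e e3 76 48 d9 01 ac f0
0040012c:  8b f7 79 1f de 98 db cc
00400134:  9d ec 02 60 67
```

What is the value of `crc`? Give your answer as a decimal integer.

`crc` is the first field, at byte offset 0, occupying 2 bytes.
Bytes at offsets 0..1: 3E E3.
Big-endian stores the most-significant byte at the lowest address.
The bytes are already most-significant first: 0x3EE3.
0x3EE3 = 16099.

16099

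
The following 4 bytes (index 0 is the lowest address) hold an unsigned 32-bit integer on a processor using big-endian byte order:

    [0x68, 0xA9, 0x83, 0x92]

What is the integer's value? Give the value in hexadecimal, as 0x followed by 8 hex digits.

Big-endian: lowest address holds the most-significant byte.
The bytes are already most-significant first: 0x68A98392.

0x68A98392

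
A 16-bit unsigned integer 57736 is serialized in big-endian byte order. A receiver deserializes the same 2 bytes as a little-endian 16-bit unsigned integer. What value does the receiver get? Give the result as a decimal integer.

57736 in 16-bit hexadecimal is 0xE188.
Stored big-endian, the bytes at ascending addresses are E1 88.
Read back as little-endian, the first byte is least significant, giving 0x88E1.
0x88E1 = 35041.

35041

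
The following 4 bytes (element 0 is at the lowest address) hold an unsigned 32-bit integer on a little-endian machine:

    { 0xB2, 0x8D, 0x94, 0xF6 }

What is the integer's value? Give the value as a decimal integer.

Little-endian stores the least-significant byte at the lowest address.
Reassemble most-significant byte first: F6 94 8D B2 → 0xF6948DB2.
0xF6948DB2 = 4136930738.

4136930738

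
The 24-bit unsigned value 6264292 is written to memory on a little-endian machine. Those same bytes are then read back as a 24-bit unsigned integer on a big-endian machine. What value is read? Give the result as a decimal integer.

6264292 in 24-bit hexadecimal is 0x5F95E4.
Stored little-endian, the bytes at ascending addresses are E4 95 5F.
Read back as big-endian, the last byte is least significant, giving 0xE4955F.
0xE4955F = 14980447.

14980447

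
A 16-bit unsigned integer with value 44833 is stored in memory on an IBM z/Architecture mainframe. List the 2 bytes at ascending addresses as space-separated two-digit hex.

44833 in hexadecimal, padded to 16 bits, is 0xAF21.
Split into bytes (most-significant first): AF 21.
In big-endian order the high byte comes first in memory.
So the memory order matches the most-significant-first order: AF 21.

AF 21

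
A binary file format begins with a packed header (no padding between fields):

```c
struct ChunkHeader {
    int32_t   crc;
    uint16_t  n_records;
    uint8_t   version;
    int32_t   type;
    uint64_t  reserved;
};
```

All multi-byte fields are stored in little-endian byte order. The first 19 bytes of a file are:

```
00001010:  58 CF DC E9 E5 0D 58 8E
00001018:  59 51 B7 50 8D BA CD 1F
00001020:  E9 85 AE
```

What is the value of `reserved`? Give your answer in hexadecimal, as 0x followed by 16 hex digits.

`reserved` follows `crc` (4 B), `n_records` (2 B), `version` (1 B), `type` (4 B), so it starts at offset 4 + 2 + 1 + 4 = 11 and occupies 8 bytes.
Bytes at offsets 11..18: 50 8D BA CD 1F E9 85 AE.
Little-endian stores the least-significant byte at the lowest address.
Reassemble most-significant byte first: AE 85 E9 1F CD BA 8D 50 → 0xAE85E91FCDBA8D50.

0xAE85E91FCDBA8D50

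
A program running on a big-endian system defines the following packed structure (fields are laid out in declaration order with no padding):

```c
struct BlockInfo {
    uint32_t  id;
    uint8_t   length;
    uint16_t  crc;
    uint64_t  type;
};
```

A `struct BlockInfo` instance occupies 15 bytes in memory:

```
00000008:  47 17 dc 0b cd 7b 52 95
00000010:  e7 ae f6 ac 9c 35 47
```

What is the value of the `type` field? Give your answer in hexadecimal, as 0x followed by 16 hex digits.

`type` follows `id` (4 B), `length` (1 B), `crc` (2 B), so it starts at offset 4 + 1 + 2 = 7 and occupies 8 bytes.
Bytes at offsets 7..14: 95 E7 AE F6 AC 9C 35 47.
In big-endian order the high byte comes first in memory.
The bytes are already most-significant first: 0x95E7AEF6AC9C3547.

0x95E7AEF6AC9C3547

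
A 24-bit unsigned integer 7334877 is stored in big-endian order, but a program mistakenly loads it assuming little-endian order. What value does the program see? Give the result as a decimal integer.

7334877 in 24-bit hexadecimal is 0x6FEBDD.
Stored big-endian, the bytes at ascending addresses are 6F EB DD.
Read back as little-endian, the first byte is least significant, giving 0xDDEB6F.
0xDDEB6F = 14543727.

14543727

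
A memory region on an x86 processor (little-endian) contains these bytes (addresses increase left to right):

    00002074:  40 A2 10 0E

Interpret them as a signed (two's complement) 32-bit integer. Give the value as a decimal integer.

235971136

In little-endian order the low byte comes first in memory.
Reassemble most-significant byte first: 0E 10 A2 40 → 0x0E10A240.
0x0E10A240 = 235971136.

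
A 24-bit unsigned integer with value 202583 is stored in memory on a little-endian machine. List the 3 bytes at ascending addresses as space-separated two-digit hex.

57 17 03

202583 in hexadecimal, padded to 24 bits, is 0x031757.
Split into bytes (most-significant first): 03 17 57.
Little-endian: lowest address holds the least-significant byte.
So at ascending addresses the bytes are 57 17 03.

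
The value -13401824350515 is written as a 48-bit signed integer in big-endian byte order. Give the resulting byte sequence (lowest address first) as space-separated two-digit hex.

F3 CF A5 05 2E CD

Two's complement of -13401824350515 in 48 bits: 13401824350515 = 0x0C305AFAD133; invert → 0xF3CFA5052ECC; add 1 → 0xF3CFA5052ECD.
Split into bytes (most-significant first): F3 CF A5 05 2E CD.
Big-endian: lowest address holds the most-significant byte.
So the memory order matches the most-significant-first order: F3 CF A5 05 2E CD.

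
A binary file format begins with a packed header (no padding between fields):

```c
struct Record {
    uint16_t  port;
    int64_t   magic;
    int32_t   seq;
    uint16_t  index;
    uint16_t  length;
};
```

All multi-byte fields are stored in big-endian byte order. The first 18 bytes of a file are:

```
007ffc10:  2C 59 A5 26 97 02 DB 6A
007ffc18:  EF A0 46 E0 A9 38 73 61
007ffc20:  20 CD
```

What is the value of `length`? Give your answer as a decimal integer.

`length` follows `port` (2 B), `magic` (8 B), `seq` (4 B), `index` (2 B), so it starts at offset 2 + 8 + 4 + 2 = 16 and occupies 2 bytes.
Bytes at offsets 16..17: 20 CD.
In big-endian order the high byte comes first in memory.
The bytes are already most-significant first: 0x20CD.
0x20CD = 8397.

8397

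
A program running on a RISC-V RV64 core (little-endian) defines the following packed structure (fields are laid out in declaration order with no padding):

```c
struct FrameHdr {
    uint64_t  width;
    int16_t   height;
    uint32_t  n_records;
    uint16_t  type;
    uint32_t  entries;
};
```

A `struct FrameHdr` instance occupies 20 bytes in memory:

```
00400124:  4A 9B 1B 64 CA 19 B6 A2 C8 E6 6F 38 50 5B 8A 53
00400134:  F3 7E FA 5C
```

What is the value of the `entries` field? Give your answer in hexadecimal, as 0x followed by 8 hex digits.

0x5CFA7EF3

`entries` follows `width` (8 B), `height` (2 B), `n_records` (4 B), `type` (2 B), so it starts at offset 8 + 2 + 4 + 2 = 16 and occupies 4 bytes.
Bytes at offsets 16..19: F3 7E FA 5C.
Little-endian: lowest address holds the least-significant byte.
Reassemble most-significant byte first: 5C FA 7E F3 → 0x5CFA7EF3.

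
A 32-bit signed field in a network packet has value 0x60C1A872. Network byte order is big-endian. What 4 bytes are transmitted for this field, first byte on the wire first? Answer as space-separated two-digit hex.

60 C1 A8 72

Split into bytes (most-significant first): 60 C1 A8 72.
Big-endian stores the most-significant byte at the lowest address.
So the memory order matches the most-significant-first order: 60 C1 A8 72.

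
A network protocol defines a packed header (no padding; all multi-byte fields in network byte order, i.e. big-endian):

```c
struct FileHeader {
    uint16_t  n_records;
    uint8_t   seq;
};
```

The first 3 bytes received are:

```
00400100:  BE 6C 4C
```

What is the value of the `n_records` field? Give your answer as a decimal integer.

`n_records` is the first field, at byte offset 0, occupying 2 bytes.
Bytes at offsets 0..1: BE 6C.
In big-endian order the high byte comes first in memory.
The bytes are already most-significant first: 0xBE6C.
0xBE6C = 48748.

48748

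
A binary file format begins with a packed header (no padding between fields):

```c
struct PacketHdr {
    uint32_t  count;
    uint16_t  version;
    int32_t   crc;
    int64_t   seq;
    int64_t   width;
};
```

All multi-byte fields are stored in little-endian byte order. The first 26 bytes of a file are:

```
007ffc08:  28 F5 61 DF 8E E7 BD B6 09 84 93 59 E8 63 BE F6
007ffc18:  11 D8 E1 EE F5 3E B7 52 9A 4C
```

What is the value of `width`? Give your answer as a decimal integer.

`width` follows `count` (4 B), `version` (2 B), `crc` (4 B), `seq` (8 B), so it starts at offset 4 + 2 + 4 + 8 = 18 and occupies 8 bytes.
Bytes at offsets 18..25: E1 EE F5 3E B7 52 9A 4C.
Little-endian: lowest address holds the least-significant byte.
Reassemble most-significant byte first: 4C 9A 52 B7 3E F5 EE E1 → 0x4C9A52B73EF5EEE1.
0x4C9A52B73EF5EEE1 = 5519815240284761825.

5519815240284761825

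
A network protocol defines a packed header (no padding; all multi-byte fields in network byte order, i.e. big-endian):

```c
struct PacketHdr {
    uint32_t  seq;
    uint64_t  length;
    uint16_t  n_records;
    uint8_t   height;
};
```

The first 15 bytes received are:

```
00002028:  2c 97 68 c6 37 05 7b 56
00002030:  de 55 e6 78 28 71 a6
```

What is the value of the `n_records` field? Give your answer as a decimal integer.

`n_records` follows `seq` (4 B), `length` (8 B), so it starts at offset 4 + 8 = 12 and occupies 2 bytes.
Bytes at offsets 12..13: 28 71.
In big-endian order the high byte comes first in memory.
The bytes are already most-significant first: 0x2871.
0x2871 = 10353.

10353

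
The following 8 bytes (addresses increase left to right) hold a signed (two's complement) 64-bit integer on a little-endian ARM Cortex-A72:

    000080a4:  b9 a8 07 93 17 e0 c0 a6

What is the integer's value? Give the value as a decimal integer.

Little-endian stores the least-significant byte at the lowest address.
Reassemble most-significant byte first: A6 C0 E0 17 93 07 A8 B9 → 0xA6C0E0179307A8B9.
Top bit is set, so as a signed 64-bit value this is 0xA6C0E0179307A8B9 − 2^64 = -6430893876029445959.

-6430893876029445959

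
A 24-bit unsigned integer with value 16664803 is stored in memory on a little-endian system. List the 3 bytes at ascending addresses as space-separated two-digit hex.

E3 48 FE

16664803 in hexadecimal, padded to 24 bits, is 0xFE48E3.
Split into bytes (most-significant first): FE 48 E3.
Little-endian: lowest address holds the least-significant byte.
So at ascending addresses the bytes are E3 48 FE.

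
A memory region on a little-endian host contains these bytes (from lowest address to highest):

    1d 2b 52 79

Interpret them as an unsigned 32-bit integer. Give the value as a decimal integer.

Little-endian: lowest address holds the least-significant byte.
Reassemble most-significant byte first: 79 52 2B 1D → 0x79522B1D.
0x79522B1D = 2035428125.

2035428125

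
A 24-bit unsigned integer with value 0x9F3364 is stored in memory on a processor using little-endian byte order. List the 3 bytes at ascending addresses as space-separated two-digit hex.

64 33 9F

Split into bytes (most-significant first): 9F 33 64.
Little-endian stores the least-significant byte at the lowest address.
So at ascending addresses the bytes are 64 33 9F.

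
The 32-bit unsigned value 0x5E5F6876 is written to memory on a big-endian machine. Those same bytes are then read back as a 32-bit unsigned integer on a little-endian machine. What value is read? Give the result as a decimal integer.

Stored big-endian, the bytes at ascending addresses are 5E 5F 68 76.
Read back as little-endian, the first byte is least significant, giving 0x76685F5E.
0x76685F5E = 1986551646.

1986551646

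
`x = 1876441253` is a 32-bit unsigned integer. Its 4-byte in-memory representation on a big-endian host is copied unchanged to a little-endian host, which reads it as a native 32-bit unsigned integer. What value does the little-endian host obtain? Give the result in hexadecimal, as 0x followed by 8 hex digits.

0xA538D86F

1876441253 in 32-bit hexadecimal is 0x6FD838A5.
Stored big-endian, the bytes at ascending addresses are 6F D8 38 A5.
Read back as little-endian, the first byte is least significant, giving 0xA538D86F.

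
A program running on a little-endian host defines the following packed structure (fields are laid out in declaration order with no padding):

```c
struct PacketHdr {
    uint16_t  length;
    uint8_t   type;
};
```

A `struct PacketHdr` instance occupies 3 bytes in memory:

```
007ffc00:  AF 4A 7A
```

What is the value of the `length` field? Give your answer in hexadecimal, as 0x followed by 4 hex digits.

`length` is the first field, at byte offset 0, occupying 2 bytes.
Bytes at offsets 0..1: AF 4A.
Little-endian stores the least-significant byte at the lowest address.
Reassemble most-significant byte first: 4A AF → 0x4AAF.

0x4AAF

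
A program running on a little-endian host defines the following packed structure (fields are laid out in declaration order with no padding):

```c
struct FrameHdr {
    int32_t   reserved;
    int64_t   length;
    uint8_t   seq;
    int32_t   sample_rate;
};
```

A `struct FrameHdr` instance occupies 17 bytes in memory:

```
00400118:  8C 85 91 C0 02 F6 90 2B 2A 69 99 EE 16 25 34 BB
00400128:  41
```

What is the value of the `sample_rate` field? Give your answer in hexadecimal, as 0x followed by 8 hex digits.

0x41BB3425

`sample_rate` follows `reserved` (4 B), `length` (8 B), `seq` (1 B), so it starts at offset 4 + 8 + 1 = 13 and occupies 4 bytes.
Bytes at offsets 13..16: 25 34 BB 41.
In little-endian order the low byte comes first in memory.
Reassemble most-significant byte first: 41 BB 34 25 → 0x41BB3425.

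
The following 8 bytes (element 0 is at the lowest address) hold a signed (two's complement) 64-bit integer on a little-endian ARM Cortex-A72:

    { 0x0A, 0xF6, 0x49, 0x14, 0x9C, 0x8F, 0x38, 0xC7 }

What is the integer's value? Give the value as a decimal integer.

Little-endian: lowest address holds the least-significant byte.
Reassemble most-significant byte first: C7 38 8F 9C 14 49 F6 0A → 0xC7388F9C1449F60A.
Top bit is set, so as a signed 64-bit value this is 0xC7388F9C1449F60A − 2^64 = -4091362360948034038.

-4091362360948034038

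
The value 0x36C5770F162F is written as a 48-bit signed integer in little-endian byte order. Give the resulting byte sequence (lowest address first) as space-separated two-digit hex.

Split into bytes (most-significant first): 36 C5 77 0F 16 2F.
In little-endian order the low byte comes first in memory.
So at ascending addresses the bytes are 2F 16 0F 77 C5 36.

2F 16 0F 77 C5 36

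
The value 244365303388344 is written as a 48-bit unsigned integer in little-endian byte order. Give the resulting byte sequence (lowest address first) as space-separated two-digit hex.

244365303388344 in hexadecimal, padded to 48 bits, is 0xDE3FBB1A98B8.
Split into bytes (most-significant first): DE 3F BB 1A 98 B8.
In little-endian order the low byte comes first in memory.
So at ascending addresses the bytes are B8 98 1A BB 3F DE.

B8 98 1A BB 3F DE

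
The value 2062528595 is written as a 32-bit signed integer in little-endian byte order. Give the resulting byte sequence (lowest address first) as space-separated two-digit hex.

2062528595 in hexadecimal, padded to 32 bits, is 0x7AEFB053.
Split into bytes (most-significant first): 7A EF B0 53.
Little-endian: lowest address holds the least-significant byte.
So at ascending addresses the bytes are 53 B0 EF 7A.

53 B0 EF 7A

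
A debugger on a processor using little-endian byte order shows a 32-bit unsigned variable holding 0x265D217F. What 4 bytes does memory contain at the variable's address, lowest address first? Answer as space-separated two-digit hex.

Split into bytes (most-significant first): 26 5D 21 7F.
Little-endian stores the least-significant byte at the lowest address.
So at ascending addresses the bytes are 7F 21 5D 26.

7F 21 5D 26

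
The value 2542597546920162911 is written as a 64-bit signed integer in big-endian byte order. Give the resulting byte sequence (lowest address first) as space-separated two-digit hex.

2542597546920162911 in hexadecimal, padded to 64 bits, is 0x23491EFF66F4B65F.
Split into bytes (most-significant first): 23 49 1E FF 66 F4 B6 5F.
Big-endian stores the most-significant byte at the lowest address.
So the memory order matches the most-significant-first order: 23 49 1E FF 66 F4 B6 5F.

23 49 1E FF 66 F4 B6 5F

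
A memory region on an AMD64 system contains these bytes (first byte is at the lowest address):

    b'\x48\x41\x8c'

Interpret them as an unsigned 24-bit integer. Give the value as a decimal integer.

9191752

Little-endian: lowest address holds the least-significant byte.
Reassemble most-significant byte first: 8C 41 48 → 0x8C4148.
0x8C4148 = 9191752.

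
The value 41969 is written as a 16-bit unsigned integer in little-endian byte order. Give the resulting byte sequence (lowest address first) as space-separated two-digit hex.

F1 A3

41969 in hexadecimal, padded to 16 bits, is 0xA3F1.
Split into bytes (most-significant first): A3 F1.
Little-endian stores the least-significant byte at the lowest address.
So at ascending addresses the bytes are F1 A3.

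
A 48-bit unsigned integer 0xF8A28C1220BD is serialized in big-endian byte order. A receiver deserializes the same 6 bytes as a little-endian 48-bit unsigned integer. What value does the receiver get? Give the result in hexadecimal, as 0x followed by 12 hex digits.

Stored big-endian, the bytes at ascending addresses are F8 A2 8C 12 20 BD.
Read back as little-endian, the first byte is least significant, giving 0xBD20128CA2F8.

0xBD20128CA2F8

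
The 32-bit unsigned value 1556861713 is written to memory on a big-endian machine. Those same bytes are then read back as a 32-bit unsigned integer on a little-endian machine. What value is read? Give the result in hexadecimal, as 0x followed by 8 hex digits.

1556861713 in 32-bit hexadecimal is 0x5CCBD311.
Stored big-endian, the bytes at ascending addresses are 5C CB D3 11.
Read back as little-endian, the first byte is least significant, giving 0x11D3CB5C.

0x11D3CB5C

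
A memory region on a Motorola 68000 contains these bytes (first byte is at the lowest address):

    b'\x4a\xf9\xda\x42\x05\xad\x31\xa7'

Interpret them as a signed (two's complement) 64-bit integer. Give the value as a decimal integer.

5402589205105553831

Big-endian: lowest address holds the most-significant byte.
The bytes are already most-significant first: 0x4AF9DA4205AD31A7.
0x4AF9DA4205AD31A7 = 5402589205105553831.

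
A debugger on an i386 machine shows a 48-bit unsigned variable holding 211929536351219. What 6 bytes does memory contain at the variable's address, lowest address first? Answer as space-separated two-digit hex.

211929536351219 in hexadecimal, padded to 48 bits, is 0xC0BFB0BB4BF3.
Split into bytes (most-significant first): C0 BF B0 BB 4B F3.
In little-endian order the low byte comes first in memory.
So at ascending addresses the bytes are F3 4B BB B0 BF C0.

F3 4B BB B0 BF C0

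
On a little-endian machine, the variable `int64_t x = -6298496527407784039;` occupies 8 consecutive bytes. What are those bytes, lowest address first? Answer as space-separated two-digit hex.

99 DF D3 78 C7 3E 97 A8

Two's complement of -6298496527407784039 in 64 bits: 6298496527407784039 = 0x5768C138872C2067; invert → 0xA8973EC778D3DF98; add 1 → 0xA8973EC778D3DF99.
Split into bytes (most-significant first): A8 97 3E C7 78 D3 DF 99.
Little-endian: lowest address holds the least-significant byte.
So at ascending addresses the bytes are 99 DF D3 78 C7 3E 97 A8.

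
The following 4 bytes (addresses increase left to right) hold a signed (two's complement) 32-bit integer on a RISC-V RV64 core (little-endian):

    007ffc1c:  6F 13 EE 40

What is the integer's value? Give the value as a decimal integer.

1089344367

Little-endian: lowest address holds the least-significant byte.
Reassemble most-significant byte first: 40 EE 13 6F → 0x40EE136F.
0x40EE136F = 1089344367.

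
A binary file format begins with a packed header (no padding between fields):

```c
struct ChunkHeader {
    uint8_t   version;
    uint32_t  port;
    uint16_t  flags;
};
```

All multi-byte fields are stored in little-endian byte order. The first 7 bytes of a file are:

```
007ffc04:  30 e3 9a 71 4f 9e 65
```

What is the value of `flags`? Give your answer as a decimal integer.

26014

`flags` follows `version` (1 B), `port` (4 B), so it starts at offset 1 + 4 = 5 and occupies 2 bytes.
Bytes at offsets 5..6: 9E 65.
In little-endian order the low byte comes first in memory.
Reassemble most-significant byte first: 65 9E → 0x659E.
0x659E = 26014.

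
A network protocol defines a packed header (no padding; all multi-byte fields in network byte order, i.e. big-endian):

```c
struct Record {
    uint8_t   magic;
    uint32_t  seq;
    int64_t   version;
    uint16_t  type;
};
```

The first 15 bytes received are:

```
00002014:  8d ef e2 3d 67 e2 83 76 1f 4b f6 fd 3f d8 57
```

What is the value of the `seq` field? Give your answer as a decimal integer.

4024581479

`seq` follows `magic` (1 byte), so it starts at byte offset 1 and occupies 4 bytes.
Bytes at offsets 1..4: EF E2 3D 67.
In big-endian order the high byte comes first in memory.
The bytes are already most-significant first: 0xEFE23D67.
0xEFE23D67 = 4024581479.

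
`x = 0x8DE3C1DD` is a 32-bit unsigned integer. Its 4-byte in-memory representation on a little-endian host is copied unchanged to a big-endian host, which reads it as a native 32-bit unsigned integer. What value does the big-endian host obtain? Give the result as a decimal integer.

3720471437

Stored little-endian, the bytes at ascending addresses are DD C1 E3 8D.
Read back as big-endian, the last byte is least significant, giving 0xDDC1E38D.
0xDDC1E38D = 3720471437.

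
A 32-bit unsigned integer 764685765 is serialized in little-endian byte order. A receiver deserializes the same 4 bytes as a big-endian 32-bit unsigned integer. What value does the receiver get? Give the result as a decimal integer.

764685765 in 32-bit hexadecimal is 0x2D942DC5.
Stored little-endian, the bytes at ascending addresses are C5 2D 94 2D.
Read back as big-endian, the last byte is least significant, giving 0xC52D942D.
0xC52D942D = 3308098605.

3308098605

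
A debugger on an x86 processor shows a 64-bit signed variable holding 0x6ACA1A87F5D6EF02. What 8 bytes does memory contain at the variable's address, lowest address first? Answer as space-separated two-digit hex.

Split into bytes (most-significant first): 6A CA 1A 87 F5 D6 EF 02.
Little-endian: lowest address holds the least-significant byte.
So at ascending addresses the bytes are 02 EF D6 F5 87 1A CA 6A.

02 EF D6 F5 87 1A CA 6A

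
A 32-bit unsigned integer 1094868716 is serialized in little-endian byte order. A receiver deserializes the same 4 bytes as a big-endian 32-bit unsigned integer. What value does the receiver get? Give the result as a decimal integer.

3965600321

1094868716 in 32-bit hexadecimal is 0x41425EEC.
Stored little-endian, the bytes at ascending addresses are EC 5E 42 41.
Read back as big-endian, the last byte is least significant, giving 0xEC5E4241.
0xEC5E4241 = 3965600321.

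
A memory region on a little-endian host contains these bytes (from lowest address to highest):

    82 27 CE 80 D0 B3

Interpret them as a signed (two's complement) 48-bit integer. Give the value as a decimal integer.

-83766881147006

In little-endian order the low byte comes first in memory.
Reassemble most-significant byte first: B3 D0 80 CE 27 82 → 0xB3D080CE2782.
Top bit is set, so as a signed 48-bit value this is 0xB3D080CE2782 − 2^48 = -83766881147006.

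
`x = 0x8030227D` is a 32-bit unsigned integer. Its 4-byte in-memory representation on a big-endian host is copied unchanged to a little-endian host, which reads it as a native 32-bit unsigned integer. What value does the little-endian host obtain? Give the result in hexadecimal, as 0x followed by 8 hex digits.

Stored big-endian, the bytes at ascending addresses are 80 30 22 7D.
Read back as little-endian, the first byte is least significant, giving 0x7D223080.

0x7D223080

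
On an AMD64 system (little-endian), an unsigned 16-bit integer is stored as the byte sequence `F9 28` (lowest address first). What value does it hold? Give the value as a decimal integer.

Little-endian stores the least-significant byte at the lowest address.
Reassemble most-significant byte first: 28 F9 → 0x28F9.
0x28F9 = 10489.

10489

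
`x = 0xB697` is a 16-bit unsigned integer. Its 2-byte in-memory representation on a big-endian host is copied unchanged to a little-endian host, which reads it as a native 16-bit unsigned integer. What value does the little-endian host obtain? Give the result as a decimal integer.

38838

Stored big-endian, the bytes at ascending addresses are B6 97.
Read back as little-endian, the first byte is least significant, giving 0x97B6.
0x97B6 = 38838.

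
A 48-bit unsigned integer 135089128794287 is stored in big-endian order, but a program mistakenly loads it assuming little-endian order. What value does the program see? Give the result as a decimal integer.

193413263907962

135089128794287 in 48-bit hexadecimal is 0x7ADCE388E8AF.
Stored big-endian, the bytes at ascending addresses are 7A DC E3 88 E8 AF.
Read back as little-endian, the first byte is least significant, giving 0xAFE888E3DC7A.
0xAFE888E3DC7A = 193413263907962.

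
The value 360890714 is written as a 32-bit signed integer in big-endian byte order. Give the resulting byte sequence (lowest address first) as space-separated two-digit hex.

360890714 in hexadecimal, padded to 32 bits, is 0x1582C15A.
Split into bytes (most-significant first): 15 82 C1 5A.
Big-endian: lowest address holds the most-significant byte.
So the memory order matches the most-significant-first order: 15 82 C1 5A.

15 82 C1 5A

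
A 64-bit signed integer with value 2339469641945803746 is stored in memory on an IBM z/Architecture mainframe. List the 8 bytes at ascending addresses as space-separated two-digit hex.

20 77 77 3E 8A FD 6B E2

2339469641945803746 in hexadecimal, padded to 64 bits, is 0x2077773E8AFD6BE2.
Split into bytes (most-significant first): 20 77 77 3E 8A FD 6B E2.
Big-endian stores the most-significant byte at the lowest address.
So the memory order matches the most-significant-first order: 20 77 77 3E 8A FD 6B E2.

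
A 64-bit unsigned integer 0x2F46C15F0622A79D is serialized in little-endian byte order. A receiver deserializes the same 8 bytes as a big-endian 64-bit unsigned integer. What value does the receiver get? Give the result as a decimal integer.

11360085995837015599

Stored little-endian, the bytes at ascending addresses are 9D A7 22 06 5F C1 46 2F.
Read back as big-endian, the last byte is least significant, giving 0x9DA722065FC1462F.
0x9DA722065FC1462F = 11360085995837015599.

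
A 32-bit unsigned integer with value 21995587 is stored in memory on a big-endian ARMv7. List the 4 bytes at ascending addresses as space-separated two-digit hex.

01 4F A0 43

21995587 in hexadecimal, padded to 32 bits, is 0x014FA043.
Split into bytes (most-significant first): 01 4F A0 43.
Big-endian: lowest address holds the most-significant byte.
So the memory order matches the most-significant-first order: 01 4F A0 43.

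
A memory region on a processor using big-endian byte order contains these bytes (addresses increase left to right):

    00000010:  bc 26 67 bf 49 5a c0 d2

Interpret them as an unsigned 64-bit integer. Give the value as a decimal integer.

13557637799512555730

Big-endian: lowest address holds the most-significant byte.
The bytes are already most-significant first: 0xBC2667BF495AC0D2.
0xBC2667BF495AC0D2 = 13557637799512555730.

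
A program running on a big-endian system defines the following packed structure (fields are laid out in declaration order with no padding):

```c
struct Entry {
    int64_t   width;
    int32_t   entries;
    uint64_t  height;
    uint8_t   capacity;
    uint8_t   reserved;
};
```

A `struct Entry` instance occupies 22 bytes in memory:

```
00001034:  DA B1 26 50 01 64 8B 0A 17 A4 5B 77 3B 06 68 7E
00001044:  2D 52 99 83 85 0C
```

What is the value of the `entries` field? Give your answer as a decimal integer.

396647287

`entries` follows `width` (8 bytes), so it starts at byte offset 8 and occupies 4 bytes.
Bytes at offsets 8..11: 17 A4 5B 77.
Big-endian stores the most-significant byte at the lowest address.
The bytes are already most-significant first: 0x17A45B77.
0x17A45B77 = 396647287.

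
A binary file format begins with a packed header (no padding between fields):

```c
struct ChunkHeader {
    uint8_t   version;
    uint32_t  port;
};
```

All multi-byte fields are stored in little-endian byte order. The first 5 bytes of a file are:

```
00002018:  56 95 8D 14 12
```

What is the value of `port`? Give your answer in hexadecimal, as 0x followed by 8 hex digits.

`port` follows `version` (1 byte), so it starts at byte offset 1 and occupies 4 bytes.
Bytes at offsets 1..4: 95 8D 14 12.
In little-endian order the low byte comes first in memory.
Reassemble most-significant byte first: 12 14 8D 95 → 0x12148D95.

0x12148D95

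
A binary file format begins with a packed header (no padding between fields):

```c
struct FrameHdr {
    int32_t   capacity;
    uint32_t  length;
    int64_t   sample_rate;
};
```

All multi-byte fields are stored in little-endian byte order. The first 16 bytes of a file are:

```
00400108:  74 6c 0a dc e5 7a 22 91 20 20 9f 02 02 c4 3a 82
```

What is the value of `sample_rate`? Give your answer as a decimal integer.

-9062715787216740320

`sample_rate` follows `capacity` (4 B), `length` (4 B), so it starts at offset 4 + 4 = 8 and occupies 8 bytes.
Bytes at offsets 8..15: 20 20 9F 02 02 C4 3A 82.
Little-endian stores the least-significant byte at the lowest address.
Reassemble most-significant byte first: 82 3A C4 02 02 9F 20 20 → 0x823AC402029F2020.
Top bit is set, so as a signed 64-bit value this is 0x823AC402029F2020 − 2^64 = -9062715787216740320.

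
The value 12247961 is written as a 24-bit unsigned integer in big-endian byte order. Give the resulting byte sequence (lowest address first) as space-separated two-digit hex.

12247961 in hexadecimal, padded to 24 bits, is 0xBAE399.
Split into bytes (most-significant first): BA E3 99.
Big-endian: lowest address holds the most-significant byte.
So the memory order matches the most-significant-first order: BA E3 99.

BA E3 99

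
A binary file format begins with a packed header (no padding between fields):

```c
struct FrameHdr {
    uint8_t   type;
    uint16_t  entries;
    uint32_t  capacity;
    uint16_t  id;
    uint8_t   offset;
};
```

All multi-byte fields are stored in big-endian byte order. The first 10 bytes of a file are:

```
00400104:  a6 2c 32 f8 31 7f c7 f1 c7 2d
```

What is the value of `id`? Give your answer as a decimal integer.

`id` follows `type` (1 B), `entries` (2 B), `capacity` (4 B), so it starts at offset 1 + 2 + 4 = 7 and occupies 2 bytes.
Bytes at offsets 7..8: F1 C7.
Big-endian: lowest address holds the most-significant byte.
The bytes are already most-significant first: 0xF1C7.
0xF1C7 = 61895.

61895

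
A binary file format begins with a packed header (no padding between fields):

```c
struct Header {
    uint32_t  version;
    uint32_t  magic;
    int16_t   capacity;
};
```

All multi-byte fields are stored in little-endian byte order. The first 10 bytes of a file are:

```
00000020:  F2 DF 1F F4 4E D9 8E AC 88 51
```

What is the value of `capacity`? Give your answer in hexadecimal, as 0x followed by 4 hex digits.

0x5188

`capacity` follows `version` (4 B), `magic` (4 B), so it starts at offset 4 + 4 = 8 and occupies 2 bytes.
Bytes at offsets 8..9: 88 51.
Little-endian stores the least-significant byte at the lowest address.
Reassemble most-significant byte first: 51 88 → 0x5188.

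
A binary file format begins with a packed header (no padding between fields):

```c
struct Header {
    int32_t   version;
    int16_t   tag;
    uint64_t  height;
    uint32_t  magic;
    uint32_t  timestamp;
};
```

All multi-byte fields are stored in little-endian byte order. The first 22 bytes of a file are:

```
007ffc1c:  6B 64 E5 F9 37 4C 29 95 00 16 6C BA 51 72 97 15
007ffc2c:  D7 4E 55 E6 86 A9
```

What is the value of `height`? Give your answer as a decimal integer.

`height` follows `version` (4 B), `tag` (2 B), so it starts at offset 4 + 2 = 6 and occupies 8 bytes.
Bytes at offsets 6..13: 29 95 00 16 6C BA 51 72.
In little-endian order the low byte comes first in memory.
Reassemble most-significant byte first: 72 51 BA 6C 16 00 95 29 → 0x7251BA6C16009529.
0x7251BA6C16009529 = 8237570166825719081.

8237570166825719081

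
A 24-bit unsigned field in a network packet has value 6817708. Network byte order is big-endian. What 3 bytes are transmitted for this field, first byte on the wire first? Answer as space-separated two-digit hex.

6817708 in hexadecimal, padded to 24 bits, is 0x6807AC.
Split into bytes (most-significant first): 68 07 AC.
In big-endian order the high byte comes first in memory.
So the memory order matches the most-significant-first order: 68 07 AC.

68 07 AC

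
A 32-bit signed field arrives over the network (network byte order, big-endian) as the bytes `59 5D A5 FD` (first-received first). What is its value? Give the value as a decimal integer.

Big-endian: lowest address holds the most-significant byte.
The bytes are already most-significant first: 0x595DA5FD.
0x595DA5FD = 1499309565.

1499309565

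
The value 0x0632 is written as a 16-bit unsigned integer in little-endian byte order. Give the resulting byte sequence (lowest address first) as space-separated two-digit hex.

32 06

Split into bytes (most-significant first): 06 32.
Little-endian: lowest address holds the least-significant byte.
So at ascending addresses the bytes are 32 06.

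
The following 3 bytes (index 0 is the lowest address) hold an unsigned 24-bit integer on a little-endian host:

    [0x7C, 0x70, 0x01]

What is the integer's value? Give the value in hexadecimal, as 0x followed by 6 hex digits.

0x01707C

In little-endian order the low byte comes first in memory.
Reassemble most-significant byte first: 01 70 7C → 0x01707C.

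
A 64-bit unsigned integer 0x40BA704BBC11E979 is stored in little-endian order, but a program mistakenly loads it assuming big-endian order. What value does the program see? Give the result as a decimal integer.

Stored little-endian, the bytes at ascending addresses are 79 E9 11 BC 4B 70 BA 40.
Read back as big-endian, the last byte is least significant, giving 0x79E911BC4B70BA40.
0x79E911BC4B70BA40 = 8784572048580065856.

8784572048580065856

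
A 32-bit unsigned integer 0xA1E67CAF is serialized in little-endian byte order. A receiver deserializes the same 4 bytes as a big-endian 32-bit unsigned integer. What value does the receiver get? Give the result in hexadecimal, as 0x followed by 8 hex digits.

Stored little-endian, the bytes at ascending addresses are AF 7C E6 A1.
Read back as big-endian, the last byte is least significant, giving 0xAF7CE6A1.

0xAF7CE6A1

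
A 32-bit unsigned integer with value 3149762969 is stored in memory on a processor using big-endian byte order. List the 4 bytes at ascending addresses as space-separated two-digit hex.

3149762969 in hexadecimal, padded to 32 bits, is 0xBBBD9199.
Split into bytes (most-significant first): BB BD 91 99.
In big-endian order the high byte comes first in memory.
So the memory order matches the most-significant-first order: BB BD 91 99.

BB BD 91 99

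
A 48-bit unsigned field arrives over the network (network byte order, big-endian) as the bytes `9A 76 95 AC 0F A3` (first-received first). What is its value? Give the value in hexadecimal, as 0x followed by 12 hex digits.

0x9A7695AC0FA3

Big-endian: lowest address holds the most-significant byte.
The bytes are already most-significant first: 0x9A7695AC0FA3.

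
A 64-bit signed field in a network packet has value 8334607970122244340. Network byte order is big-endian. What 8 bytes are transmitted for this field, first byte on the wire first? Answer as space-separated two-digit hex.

73 AA 79 CA 49 46 A0 F4

8334607970122244340 in hexadecimal, padded to 64 bits, is 0x73AA79CA4946A0F4.
Split into bytes (most-significant first): 73 AA 79 CA 49 46 A0 F4.
Big-endian: lowest address holds the most-significant byte.
So the memory order matches the most-significant-first order: 73 AA 79 CA 49 46 A0 F4.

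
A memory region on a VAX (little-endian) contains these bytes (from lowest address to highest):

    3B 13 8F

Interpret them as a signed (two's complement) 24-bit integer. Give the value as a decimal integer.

Little-endian stores the least-significant byte at the lowest address.
Reassemble most-significant byte first: 8F 13 3B → 0x8F133B.
Top bit is set, so as a signed 24-bit value this is 0x8F133B − 2^24 = -7400645.

-7400645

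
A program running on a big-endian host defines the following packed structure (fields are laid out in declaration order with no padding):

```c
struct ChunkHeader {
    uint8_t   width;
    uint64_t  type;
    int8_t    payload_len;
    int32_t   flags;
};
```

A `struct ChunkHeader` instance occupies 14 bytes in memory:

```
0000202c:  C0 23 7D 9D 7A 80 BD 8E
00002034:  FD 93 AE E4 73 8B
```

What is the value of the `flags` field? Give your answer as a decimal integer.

`flags` follows `width` (1 B), `type` (8 B), `payload_len` (1 B), so it starts at offset 1 + 8 + 1 = 10 and occupies 4 bytes.
Bytes at offsets 10..13: AE E4 73 8B.
Big-endian: lowest address holds the most-significant byte.
The bytes are already most-significant first: 0xAEE4738B.
Top bit is set, so as a signed 32-bit value this is 0xAEE4738B − 2^32 = -1360759925.

-1360759925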